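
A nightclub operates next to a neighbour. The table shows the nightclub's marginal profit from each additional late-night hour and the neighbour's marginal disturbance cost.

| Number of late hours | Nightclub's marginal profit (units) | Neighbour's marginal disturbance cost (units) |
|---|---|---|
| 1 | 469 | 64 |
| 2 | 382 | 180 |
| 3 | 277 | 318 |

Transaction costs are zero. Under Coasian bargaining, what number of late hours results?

Bargaining reaches the level where marginal profit last exceeds marginal disturbance cost.
That holds through level 2 (382 ≥ 180) but not at 3 (277 < 318).

2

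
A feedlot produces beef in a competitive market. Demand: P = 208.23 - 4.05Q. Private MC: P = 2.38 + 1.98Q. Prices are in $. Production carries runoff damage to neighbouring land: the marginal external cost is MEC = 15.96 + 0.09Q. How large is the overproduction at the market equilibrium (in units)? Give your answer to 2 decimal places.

3.11 units

Market equilibrium (private): 2.38 + 1.98Q = 208.23 - 4.05Q → Q_m = 34.1376.
Social marginal cost = private MC + MEC = 18.34 + 2.07Q.
Set SMC = demand: 18.34 + 2.07Q = 208.23 - 4.05Q → Q* = 31.0278.
Gap = |34.1376 − 31.0278| = 3.1098.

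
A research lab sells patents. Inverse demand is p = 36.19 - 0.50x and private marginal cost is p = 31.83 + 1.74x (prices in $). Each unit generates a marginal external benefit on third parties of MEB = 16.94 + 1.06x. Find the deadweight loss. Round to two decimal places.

DWL = $153.02

Market equilibrium (private): 31.83 + 1.74x = 36.19 - 0.50x → x_m = 1.9464.
Social marginal cost = private MC − MEB = 14.89 + 0.68x.
Set SMC = demand: 14.89 + 0.68x = 36.19 - 0.50x → x* = 18.0508.
The welfare-loss triangle has base |x_m − x*| and height MEB(x_m) (the vertical gap between SMC and demand is zero at x* and MEB at x_m).
DWL = ½ × 16.1044 × 19.0032 = 153.0176.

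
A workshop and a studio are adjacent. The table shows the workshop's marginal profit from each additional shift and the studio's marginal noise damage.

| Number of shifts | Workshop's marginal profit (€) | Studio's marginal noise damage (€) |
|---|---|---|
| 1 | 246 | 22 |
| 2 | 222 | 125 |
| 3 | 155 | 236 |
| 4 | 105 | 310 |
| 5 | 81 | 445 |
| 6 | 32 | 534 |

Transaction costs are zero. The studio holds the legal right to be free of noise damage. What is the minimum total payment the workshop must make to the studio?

Efficient level: marginal profit ≥ marginal noise damage through level 2, so k* = 2.
With the studio holding the right, the workshop must at least compensate total damage at k*: 22 + 125 = 147.

€147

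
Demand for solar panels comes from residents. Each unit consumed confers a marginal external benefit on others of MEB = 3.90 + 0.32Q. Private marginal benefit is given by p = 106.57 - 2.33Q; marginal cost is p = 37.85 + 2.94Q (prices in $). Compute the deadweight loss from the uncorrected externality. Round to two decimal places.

DWL = $6.58

Market equilibrium (private): 37.85 + 2.94Q = 106.57 - 2.33Q → Q_m = 13.0398.
Social marginal benefit = demand + MEB = 110.47 - 2.01Q.
Set SMB = MC: 110.47 - 2.01Q = 37.85 + 2.94Q → Q* = 14.6707.
The loss is the area between SMB and MC from Q* to Q_m; with linear curves that's a triangle of height MEB(Q_m).
DWL = ½ × 1.6309 × 8.0728 = 6.5830.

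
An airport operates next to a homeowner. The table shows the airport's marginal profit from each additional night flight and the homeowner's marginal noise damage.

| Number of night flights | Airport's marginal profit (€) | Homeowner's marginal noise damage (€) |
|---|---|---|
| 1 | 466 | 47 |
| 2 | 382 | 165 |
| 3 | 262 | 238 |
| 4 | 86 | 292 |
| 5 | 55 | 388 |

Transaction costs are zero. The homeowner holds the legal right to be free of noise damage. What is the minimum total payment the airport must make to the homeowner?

Efficient level: marginal profit ≥ marginal noise damage through level 3, so k* = 3.
With the homeowner holding the right, the airport must at least compensate total damage at k*: 47 + 165 + 238 = 450.

€450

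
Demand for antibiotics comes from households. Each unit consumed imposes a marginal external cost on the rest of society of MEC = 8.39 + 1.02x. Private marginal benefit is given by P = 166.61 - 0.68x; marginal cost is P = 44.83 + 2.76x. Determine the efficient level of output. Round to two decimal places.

Social marginal benefit = demand − MEC = 158.22 - 1.70x.
Set SMB = MC: 158.22 - 1.70x = 44.83 + 2.76x → x* = 25.4238.

x* = 25.42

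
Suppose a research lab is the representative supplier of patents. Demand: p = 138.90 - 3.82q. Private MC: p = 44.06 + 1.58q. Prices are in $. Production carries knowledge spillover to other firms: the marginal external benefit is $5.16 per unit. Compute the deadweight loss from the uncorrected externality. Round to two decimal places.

Market equilibrium (private): 44.06 + 1.58q = 138.90 - 3.82q → q_m = 17.5630.
Social marginal cost = private MC − MEB = 38.90 + 1.58q.
Set SMC = demand: 38.90 + 1.58q = 138.90 - 3.82q → q* = 18.5185.
Height of the DWL triangle at q_m is demand(q_m) − SMC(q_m) = MEB(q_m) = 5.1600.
DWL = ½ × 0.9555 × 5.1600 = 2.4652.

DWL = $2.47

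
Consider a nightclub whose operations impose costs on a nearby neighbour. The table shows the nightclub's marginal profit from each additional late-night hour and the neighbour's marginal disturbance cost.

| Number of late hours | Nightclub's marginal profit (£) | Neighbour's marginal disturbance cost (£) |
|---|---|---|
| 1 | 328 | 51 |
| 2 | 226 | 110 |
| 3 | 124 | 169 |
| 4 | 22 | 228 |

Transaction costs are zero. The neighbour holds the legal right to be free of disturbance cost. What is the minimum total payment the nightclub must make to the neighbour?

£161

Efficient level: marginal profit ≥ marginal disturbance cost through level 2, so k* = 2.
With the neighbour holding the right, the nightclub must at least compensate total damage at k*: 51 + 110 = 161.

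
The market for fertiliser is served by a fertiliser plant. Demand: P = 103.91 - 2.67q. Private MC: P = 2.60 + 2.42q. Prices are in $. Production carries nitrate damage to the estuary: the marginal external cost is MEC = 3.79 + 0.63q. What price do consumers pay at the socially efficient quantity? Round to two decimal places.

P = $58.39

Social marginal cost = private MC + MEC = 6.39 + 3.05q.
Set SMC = demand: 6.39 + 3.05q = 103.91 - 2.67q → q* = 17.0490.
Consumer price on the demand curve at q*: 103.91 − 2.67×17.0490 = 58.3892.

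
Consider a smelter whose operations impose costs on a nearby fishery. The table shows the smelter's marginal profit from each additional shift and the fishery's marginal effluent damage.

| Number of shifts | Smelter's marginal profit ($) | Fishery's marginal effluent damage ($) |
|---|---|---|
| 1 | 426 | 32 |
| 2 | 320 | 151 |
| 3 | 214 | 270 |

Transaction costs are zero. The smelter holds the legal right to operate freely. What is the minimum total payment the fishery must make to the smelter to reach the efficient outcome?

Left alone the smelter would choose level 3 (marginal profit stays positive).
Efficient level: k* = 2 (marginal profit ≥ marginal effluent damage through 2).
The fishery must at least cover the smelter's forgone profit from cutting 3→2: 214 = 214.

$214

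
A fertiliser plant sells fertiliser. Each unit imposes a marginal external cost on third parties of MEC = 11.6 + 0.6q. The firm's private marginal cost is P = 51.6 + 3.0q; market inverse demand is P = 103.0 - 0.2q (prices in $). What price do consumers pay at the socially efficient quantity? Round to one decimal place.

P = $100.9

Social marginal cost = private MC + MEC = 63.2 + 3.6q.
Set SMC = demand: 63.2 + 3.6q = 103.0 - 0.2q → q* = 10.4737.
Consumer price on the demand curve at q*: 103.0 − 0.2×10.4737 = 100.9053.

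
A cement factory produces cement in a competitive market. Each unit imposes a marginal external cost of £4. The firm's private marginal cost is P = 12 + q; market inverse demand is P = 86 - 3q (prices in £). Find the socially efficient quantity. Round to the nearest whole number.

q* = 18

Social marginal cost = private MC + MEC = 16 + q.
Set SMC = demand: 16 + q = 86 - 3q → q* = 17.5000.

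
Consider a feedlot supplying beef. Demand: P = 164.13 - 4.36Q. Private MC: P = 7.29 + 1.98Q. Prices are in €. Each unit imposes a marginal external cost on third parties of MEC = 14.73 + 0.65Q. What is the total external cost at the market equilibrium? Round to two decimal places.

€563.29

Market equilibrium (private): 7.29 + 1.98Q = 164.13 - 4.36Q → Q_m = 24.7382.
Total external cost = ∫₀^{Q_m} (14.73 + 0.65Q) dQ = 14.73×24.7382 + ½×0.65×24.7382² = 563.2867.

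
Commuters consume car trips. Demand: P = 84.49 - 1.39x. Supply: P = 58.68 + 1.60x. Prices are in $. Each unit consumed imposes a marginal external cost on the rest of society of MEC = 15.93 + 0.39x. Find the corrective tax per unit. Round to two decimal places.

Social marginal benefit = demand − MEC = 68.56 - 1.78x.
Set SMB = MC: 68.56 - 1.78x = 58.68 + 1.60x → x* = 2.9231.
The Pigouvian tax equals MEC at x*: 15.93 + 0.39×2.9231 = 17.0700.

tax = $17.07 per unit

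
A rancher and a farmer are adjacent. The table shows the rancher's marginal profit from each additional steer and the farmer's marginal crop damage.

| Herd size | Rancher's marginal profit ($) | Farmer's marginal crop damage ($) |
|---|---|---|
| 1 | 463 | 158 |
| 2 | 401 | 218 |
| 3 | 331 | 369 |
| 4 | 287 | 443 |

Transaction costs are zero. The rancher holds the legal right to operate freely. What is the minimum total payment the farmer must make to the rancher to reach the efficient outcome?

$618

Left alone the rancher would choose level 4 (marginal profit stays positive).
Efficient level: k* = 2 (marginal profit ≥ marginal crop damage through 2).
The farmer must at least cover the rancher's forgone profit from cutting 4→2: 331 + 287 = 618.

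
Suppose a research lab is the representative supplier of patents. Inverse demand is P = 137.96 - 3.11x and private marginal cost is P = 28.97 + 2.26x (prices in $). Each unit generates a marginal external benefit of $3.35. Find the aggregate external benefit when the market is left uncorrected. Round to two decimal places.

Market equilibrium (private): 28.97 + 2.26x = 137.96 - 3.11x → x_m = 20.2961.
Total external benefit = MEB × x_m = 3.35 × 20.2961 = 67.9919.

$67.99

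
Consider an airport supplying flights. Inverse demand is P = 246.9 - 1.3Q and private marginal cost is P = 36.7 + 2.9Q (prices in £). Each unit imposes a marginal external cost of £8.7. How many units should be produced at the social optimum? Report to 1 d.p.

Social marginal cost = private MC + MEC = 45.4 + 2.9Q.
Set SMC = demand: 45.4 + 2.9Q = 246.9 - 1.3Q → Q* = 47.9762.

Q* = 48.0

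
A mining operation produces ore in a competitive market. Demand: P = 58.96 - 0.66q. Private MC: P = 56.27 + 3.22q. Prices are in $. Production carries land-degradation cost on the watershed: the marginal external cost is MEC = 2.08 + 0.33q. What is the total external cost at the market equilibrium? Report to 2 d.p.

$1.52

Market equilibrium (private): 56.27 + 3.22q = 58.96 - 0.66q → q_m = 0.6933.
Total external cost = ∫₀^{q_m} (2.08 + 0.33q) dq = 2.08×0.6933 + ½×0.33×0.6933² = 1.5214.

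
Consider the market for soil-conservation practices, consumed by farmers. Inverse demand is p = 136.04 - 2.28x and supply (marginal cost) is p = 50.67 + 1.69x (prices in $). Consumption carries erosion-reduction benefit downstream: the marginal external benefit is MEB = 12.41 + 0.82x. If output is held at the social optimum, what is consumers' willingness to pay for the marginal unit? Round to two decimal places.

P = $65.27

Social marginal benefit = demand + MEB = 148.45 - 1.46x.
Set SMB = MC: 148.45 - 1.46x = 50.67 + 1.69x → x* = 31.0413.
Consumer price on the demand curve at x*: 136.04 − 2.28×31.0413 = 65.2658.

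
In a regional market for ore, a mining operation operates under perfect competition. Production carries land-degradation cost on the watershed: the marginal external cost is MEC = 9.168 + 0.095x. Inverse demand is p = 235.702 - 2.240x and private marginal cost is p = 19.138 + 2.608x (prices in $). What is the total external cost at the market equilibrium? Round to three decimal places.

$504.327

Market equilibrium (private): 19.138 + 2.608x = 235.702 - 2.240x → x_m = 44.6708.
Total external cost = ∫₀^{x_m} (9.168 + 0.095x) dx = 9.168×44.6708 + ½×0.095×44.6708² = 504.3272.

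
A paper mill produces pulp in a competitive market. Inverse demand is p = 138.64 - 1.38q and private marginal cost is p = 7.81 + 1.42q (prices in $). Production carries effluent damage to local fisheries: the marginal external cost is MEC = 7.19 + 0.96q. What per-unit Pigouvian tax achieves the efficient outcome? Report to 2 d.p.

tax = $38.76 per unit

Social marginal cost = private MC + MEC = 15.00 + 2.38q.
Set SMC = demand: 15.00 + 2.38q = 138.64 - 1.38q → q* = 32.8830.
The Pigouvian tax equals MEC at q*: 7.19 + 0.96×32.8830 = 38.7577.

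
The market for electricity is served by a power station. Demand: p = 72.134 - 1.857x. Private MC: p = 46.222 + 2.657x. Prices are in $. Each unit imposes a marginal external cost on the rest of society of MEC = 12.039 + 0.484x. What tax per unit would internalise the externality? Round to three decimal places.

tax = $13.382 per unit

Social marginal cost = private MC + MEC = 58.261 + 3.141x.
Set SMC = demand: 58.261 + 3.141x = 72.134 - 1.857x → x* = 2.7757.
The Pigouvian tax equals MEC at x*: 12.039 + 0.484×2.7757 = 13.3824.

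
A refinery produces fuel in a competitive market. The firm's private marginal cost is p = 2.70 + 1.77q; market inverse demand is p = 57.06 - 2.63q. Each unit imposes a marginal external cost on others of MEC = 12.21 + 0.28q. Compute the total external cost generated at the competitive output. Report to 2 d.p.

Market equilibrium (private): 2.70 + 1.77q = 57.06 - 2.63q → q_m = 12.3545.
Total external cost = ∫₀^{q_m} (12.21 + 0.28q) dq = 12.21×12.3545 + ½×0.28×12.3545² = 172.2172.

172.22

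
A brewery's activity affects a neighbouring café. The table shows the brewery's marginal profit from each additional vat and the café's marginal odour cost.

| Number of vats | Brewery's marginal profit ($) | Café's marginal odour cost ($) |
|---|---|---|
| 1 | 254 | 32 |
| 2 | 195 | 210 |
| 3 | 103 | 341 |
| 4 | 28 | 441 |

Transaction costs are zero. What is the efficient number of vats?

1

Bargaining reaches the level where marginal profit last exceeds marginal odour cost.
That holds through level 1 (254 ≥ 32) but not at 2 (195 < 210).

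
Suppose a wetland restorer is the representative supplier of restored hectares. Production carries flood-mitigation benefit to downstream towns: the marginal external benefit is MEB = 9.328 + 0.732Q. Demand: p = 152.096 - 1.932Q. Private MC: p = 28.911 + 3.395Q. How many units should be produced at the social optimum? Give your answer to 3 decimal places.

Social marginal cost = private MC − MEB = 19.583 + 2.663Q.
Set SMC = demand: 19.583 + 2.663Q = 152.096 - 1.932Q → Q* = 28.8385.

Q* = 28.839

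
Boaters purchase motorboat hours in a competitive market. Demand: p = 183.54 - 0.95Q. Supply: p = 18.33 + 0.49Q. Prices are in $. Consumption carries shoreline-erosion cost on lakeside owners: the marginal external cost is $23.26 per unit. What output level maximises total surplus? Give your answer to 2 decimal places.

Social marginal benefit = demand − MEC = 160.28 - 0.95Q.
Set SMB = MC: 160.28 - 0.95Q = 18.33 + 0.49Q → Q* = 98.5764.

Q* = 98.58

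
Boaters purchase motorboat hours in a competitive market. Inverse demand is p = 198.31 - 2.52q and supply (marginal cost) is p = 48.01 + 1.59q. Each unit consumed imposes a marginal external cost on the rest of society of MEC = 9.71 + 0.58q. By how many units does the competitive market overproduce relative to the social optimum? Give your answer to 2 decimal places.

Market equilibrium (private): 48.01 + 1.59q = 198.31 - 2.52q → q_m = 36.5693.
Social marginal benefit = demand − MEC = 188.60 - 3.10q.
Set SMB = MC: 188.60 - 3.10q = 48.01 + 1.59q → q* = 29.9765.
Gap = |36.5693 − 29.9765| = 6.5928.

6.59 units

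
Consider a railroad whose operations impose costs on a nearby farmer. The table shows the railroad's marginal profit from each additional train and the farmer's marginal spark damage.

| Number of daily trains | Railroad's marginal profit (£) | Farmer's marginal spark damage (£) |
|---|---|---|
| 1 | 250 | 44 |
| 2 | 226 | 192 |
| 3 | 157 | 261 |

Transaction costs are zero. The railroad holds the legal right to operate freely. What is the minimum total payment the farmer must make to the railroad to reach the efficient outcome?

Left alone the railroad would choose level 3 (marginal profit stays positive).
Efficient level: k* = 2 (marginal profit ≥ marginal spark damage through 2).
The farmer must at least cover the railroad's forgone profit from cutting 3→2: 157 = 157.

£157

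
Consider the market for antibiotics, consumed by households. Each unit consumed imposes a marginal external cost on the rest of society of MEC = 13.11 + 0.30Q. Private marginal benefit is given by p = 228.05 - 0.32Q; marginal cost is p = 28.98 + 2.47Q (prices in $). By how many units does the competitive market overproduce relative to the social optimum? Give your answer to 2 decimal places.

11.17 units

Market equilibrium (private): 28.98 + 2.47Q = 228.05 - 0.32Q → Q_m = 71.3513.
Social marginal benefit = demand − MEC = 214.94 - 0.62Q.
Set SMB = MC: 214.94 - 0.62Q = 28.98 + 2.47Q → Q* = 60.1812.
Gap = |71.3513 − 60.1812| = 11.1701.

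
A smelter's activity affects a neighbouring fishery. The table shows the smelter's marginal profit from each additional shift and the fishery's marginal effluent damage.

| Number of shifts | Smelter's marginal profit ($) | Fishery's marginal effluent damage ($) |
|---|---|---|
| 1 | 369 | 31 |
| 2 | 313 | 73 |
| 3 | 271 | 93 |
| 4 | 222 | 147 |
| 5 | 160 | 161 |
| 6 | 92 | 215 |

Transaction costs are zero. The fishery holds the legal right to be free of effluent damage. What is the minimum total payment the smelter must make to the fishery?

Efficient level: marginal profit ≥ marginal effluent damage through level 4, so k* = 4.
With the fishery holding the right, the smelter must at least compensate total damage at k*: 31 + 73 + 93 + 147 = 344.

$344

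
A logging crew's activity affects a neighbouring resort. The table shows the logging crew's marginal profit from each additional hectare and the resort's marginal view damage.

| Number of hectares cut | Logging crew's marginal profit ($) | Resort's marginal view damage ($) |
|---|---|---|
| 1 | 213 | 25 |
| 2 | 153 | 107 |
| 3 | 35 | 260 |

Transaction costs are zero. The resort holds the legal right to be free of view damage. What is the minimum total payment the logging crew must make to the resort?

Efficient level: marginal profit ≥ marginal view damage through level 2, so k* = 2.
With the resort holding the right, the logging crew must at least compensate total damage at k*: 25 + 107 = 132.

$132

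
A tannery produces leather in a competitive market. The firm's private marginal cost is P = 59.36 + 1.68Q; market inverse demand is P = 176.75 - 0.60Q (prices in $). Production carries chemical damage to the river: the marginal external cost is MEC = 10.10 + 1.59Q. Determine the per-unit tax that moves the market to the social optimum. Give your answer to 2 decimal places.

Social marginal cost = private MC + MEC = 69.46 + 3.27Q.
Set SMC = demand: 69.46 + 3.27Q = 176.75 - 0.60Q → Q* = 27.7235.
The Pigouvian tax equals MEC at Q*: 10.10 + 1.59×27.7235 = 54.1804.

tax = $54.18 per unit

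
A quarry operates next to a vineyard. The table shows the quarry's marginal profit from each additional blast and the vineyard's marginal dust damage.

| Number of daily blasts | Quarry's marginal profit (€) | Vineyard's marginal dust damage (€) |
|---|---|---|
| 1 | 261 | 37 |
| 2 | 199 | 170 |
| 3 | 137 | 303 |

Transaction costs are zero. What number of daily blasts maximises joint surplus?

2

Bargaining reaches the level where marginal profit last exceeds marginal dust damage.
That holds through level 2 (199 ≥ 170) but not at 3 (137 < 303).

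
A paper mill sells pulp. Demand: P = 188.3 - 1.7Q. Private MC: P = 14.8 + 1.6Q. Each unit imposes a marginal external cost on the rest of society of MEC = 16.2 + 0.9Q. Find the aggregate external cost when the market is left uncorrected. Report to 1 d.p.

2095.6

Market equilibrium (private): 14.8 + 1.6Q = 188.3 - 1.7Q → Q_m = 52.5758.
Total external cost = ∫₀^{Q_m} (16.2 + 0.9Q) dQ = 16.2×52.5758 + ½×0.9×52.5758² = 2095.6246.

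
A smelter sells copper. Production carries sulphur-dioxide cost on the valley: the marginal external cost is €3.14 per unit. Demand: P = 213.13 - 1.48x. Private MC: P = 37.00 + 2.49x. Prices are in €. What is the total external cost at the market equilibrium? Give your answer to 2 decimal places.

€139.31

Market equilibrium (private): 37.00 + 2.49x = 213.13 - 1.48x → x_m = 44.3652.
Total external cost = MEC × x_m = 3.14 × 44.3652 = 139.3067.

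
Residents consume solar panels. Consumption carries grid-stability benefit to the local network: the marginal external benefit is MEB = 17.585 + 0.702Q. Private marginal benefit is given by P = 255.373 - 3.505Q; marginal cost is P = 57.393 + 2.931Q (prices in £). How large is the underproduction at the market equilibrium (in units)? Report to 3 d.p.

Market equilibrium (private): 57.393 + 2.931Q = 255.373 - 3.505Q → Q_m = 30.7613.
Social marginal benefit = demand + MEB = 272.958 - 2.803Q.
Set SMB = MC: 272.958 - 2.803Q = 57.393 + 2.931Q → Q* = 37.5942.
Gap = |30.7613 − 37.5942| = 6.8329.

6.833 units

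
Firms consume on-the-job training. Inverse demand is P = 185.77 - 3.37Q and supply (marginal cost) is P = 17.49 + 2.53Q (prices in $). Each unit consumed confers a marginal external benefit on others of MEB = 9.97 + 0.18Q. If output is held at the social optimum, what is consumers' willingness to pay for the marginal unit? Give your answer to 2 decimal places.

Social marginal benefit = demand + MEB = 195.74 - 3.19Q.
Set SMB = MC: 195.74 - 3.19Q = 17.49 + 2.53Q → Q* = 31.1626.
Consumer price on the demand curve at Q*: 185.77 − 3.37×31.1626 = 80.7520.

P = $80.75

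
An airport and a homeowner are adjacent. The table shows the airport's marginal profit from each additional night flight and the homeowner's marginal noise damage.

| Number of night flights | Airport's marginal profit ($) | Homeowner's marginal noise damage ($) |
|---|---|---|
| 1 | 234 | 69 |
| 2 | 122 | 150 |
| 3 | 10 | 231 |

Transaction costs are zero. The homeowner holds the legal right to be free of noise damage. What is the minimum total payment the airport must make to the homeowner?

$69

Efficient level: marginal profit ≥ marginal noise damage through level 1, so k* = 1.
With the homeowner holding the right, the airport must at least compensate total damage at k*: 69 = 69.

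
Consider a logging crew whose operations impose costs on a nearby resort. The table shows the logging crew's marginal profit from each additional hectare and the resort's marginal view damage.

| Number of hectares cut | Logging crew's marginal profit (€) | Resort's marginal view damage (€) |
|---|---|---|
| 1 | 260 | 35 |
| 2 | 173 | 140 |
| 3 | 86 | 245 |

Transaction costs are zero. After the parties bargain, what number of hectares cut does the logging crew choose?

2

Bargaining reaches the level where marginal profit last exceeds marginal view damage.
That holds through level 2 (173 ≥ 140) but not at 3 (86 < 245).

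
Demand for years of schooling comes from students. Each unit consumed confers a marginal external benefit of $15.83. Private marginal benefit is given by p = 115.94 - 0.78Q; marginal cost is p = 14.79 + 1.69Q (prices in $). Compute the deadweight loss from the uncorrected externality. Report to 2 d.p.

DWL = $50.73

Market equilibrium (private): 14.79 + 1.69Q = 115.94 - 0.78Q → Q_m = 40.9514.
Social marginal benefit = demand + MEB = 131.77 - 0.78Q.
Set SMB = MC: 131.77 - 0.78Q = 14.79 + 1.69Q → Q* = 47.3603.
The welfare-loss triangle has base |Q_m − Q*| and height MEB(Q_m) (the vertical gap between SMB and MC is zero at Q* and MEB at Q_m).
DWL = ½ × 6.4089 × 15.8300 = 50.7264.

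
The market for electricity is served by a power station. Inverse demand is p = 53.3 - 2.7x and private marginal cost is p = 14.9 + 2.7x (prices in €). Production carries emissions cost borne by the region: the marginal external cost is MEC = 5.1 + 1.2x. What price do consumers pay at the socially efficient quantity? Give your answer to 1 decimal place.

Social marginal cost = private MC + MEC = 20.0 + 3.9x.
Set SMC = demand: 20.0 + 3.9x = 53.3 - 2.7x → x* = 5.0455.
Consumer price on the demand curve at x*: 53.3 − 2.7×5.0455 = 39.6772.

P = €39.7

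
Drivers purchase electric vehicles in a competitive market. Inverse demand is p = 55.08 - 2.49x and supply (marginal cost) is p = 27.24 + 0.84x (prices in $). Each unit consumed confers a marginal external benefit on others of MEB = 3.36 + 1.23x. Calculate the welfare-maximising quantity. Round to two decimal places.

x* = 14.86

Social marginal benefit = demand + MEB = 58.44 - 1.26x.
Set SMB = MC: 58.44 - 1.26x = 27.24 + 0.84x → x* = 14.8571.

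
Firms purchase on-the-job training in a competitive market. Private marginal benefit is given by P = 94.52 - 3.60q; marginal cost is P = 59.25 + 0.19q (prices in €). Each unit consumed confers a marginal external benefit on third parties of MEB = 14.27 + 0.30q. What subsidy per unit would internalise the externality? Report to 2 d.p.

Social marginal benefit = demand + MEB = 108.79 - 3.30q.
Set SMB = MC: 108.79 - 3.30q = 59.25 + 0.19q → q* = 14.1948.
The Pigouvian subsidy equals MEB at q*: 14.27 + 0.30×14.1948 = 18.5284.

subsidy = €18.53 per unit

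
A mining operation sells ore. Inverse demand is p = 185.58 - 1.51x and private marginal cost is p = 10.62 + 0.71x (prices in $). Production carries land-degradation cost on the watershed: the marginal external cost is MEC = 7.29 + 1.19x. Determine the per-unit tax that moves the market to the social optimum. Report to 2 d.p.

tax = $65.80 per unit

Social marginal cost = private MC + MEC = 17.91 + 1.90x.
Set SMC = demand: 17.91 + 1.90x = 185.58 - 1.51x → x* = 49.1701.
The Pigouvian tax equals MEC at x*: 7.29 + 1.19×49.1701 = 65.8024.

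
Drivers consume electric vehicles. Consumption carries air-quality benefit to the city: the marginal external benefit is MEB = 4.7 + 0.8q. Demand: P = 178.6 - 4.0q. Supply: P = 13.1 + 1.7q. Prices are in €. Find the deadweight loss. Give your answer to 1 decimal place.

Market equilibrium (private): 13.1 + 1.7q = 178.6 - 4.0q → q_m = 29.0351.
Social marginal benefit = demand + MEB = 183.3 - 3.2q.
Set SMB = MC: 183.3 - 3.2q = 13.1 + 1.7q → q* = 34.7347.
The loss is the area between SMB and MC from q* to q_m; with linear curves that's a triangle of height MEB(q_m).
DWL = ½ × 5.6996 × 27.9281 = 79.5895.

DWL = €79.6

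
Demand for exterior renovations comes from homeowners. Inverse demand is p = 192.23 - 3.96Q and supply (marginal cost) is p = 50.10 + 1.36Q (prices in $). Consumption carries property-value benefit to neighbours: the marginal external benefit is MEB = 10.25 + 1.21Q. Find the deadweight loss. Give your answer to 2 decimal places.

DWL = $220.53

Market equilibrium (private): 50.10 + 1.36Q = 192.23 - 3.96Q → Q_m = 26.7162.
Social marginal benefit = demand + MEB = 202.48 - 2.75Q.
Set SMB = MC: 202.48 - 2.75Q = 50.10 + 1.36Q → Q* = 37.0754.
The welfare-loss triangle has base |Q_m − Q*| and height MEB(Q_m) (the vertical gap between SMB and MC is zero at Q* and MEB at Q_m).
DWL = ½ × 10.3592 × 42.5766 = 220.5298.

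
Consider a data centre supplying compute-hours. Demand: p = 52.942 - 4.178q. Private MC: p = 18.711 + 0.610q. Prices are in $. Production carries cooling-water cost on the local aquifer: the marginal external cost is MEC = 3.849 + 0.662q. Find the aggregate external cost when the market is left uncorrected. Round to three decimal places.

Market equilibrium (private): 18.711 + 0.610q = 52.942 - 4.178q → q_m = 7.1493.
Total external cost = ∫₀^{q_m} (3.849 + 0.662q) dq = 3.849×7.1493 + ½×0.662×7.1493² = 44.4359.

$44.436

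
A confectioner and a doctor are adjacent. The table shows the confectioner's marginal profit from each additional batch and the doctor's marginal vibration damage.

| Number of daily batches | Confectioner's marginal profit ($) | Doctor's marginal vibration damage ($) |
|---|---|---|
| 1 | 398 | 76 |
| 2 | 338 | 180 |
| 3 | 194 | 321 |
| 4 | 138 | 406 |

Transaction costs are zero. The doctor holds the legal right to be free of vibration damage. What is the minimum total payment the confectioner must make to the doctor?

$256

Efficient level: marginal profit ≥ marginal vibration damage through level 2, so k* = 2.
With the doctor holding the right, the confectioner must at least compensate total damage at k*: 76 + 180 = 256.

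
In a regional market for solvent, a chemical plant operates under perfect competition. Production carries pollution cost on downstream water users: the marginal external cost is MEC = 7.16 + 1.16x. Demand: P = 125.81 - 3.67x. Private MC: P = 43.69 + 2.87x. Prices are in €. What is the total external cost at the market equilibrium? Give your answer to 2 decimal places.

€181.35

Market equilibrium (private): 43.69 + 2.87x = 125.81 - 3.67x → x_m = 12.5566.
Total external cost = ∫₀^{x_m} (7.16 + 1.16x) dx = 7.16×12.5566 + ½×1.16×12.5566² = 181.3528.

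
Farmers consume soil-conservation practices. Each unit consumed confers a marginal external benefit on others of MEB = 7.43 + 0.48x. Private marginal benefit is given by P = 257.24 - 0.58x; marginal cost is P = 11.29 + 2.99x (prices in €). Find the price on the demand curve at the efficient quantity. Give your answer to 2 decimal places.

Social marginal benefit = demand + MEB = 264.67 - 0.10x.
Set SMB = MC: 264.67 - 0.10x = 11.29 + 2.99x → x* = 82.0000.
Consumer price on the demand curve at x*: 257.24 − 0.58×82.0000 = 209.6800.

P = €209.68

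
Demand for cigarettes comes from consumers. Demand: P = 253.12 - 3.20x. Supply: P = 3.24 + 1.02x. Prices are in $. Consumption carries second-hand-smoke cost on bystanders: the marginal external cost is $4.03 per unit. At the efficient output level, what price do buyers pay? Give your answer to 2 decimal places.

Social marginal benefit = demand − MEC = 249.09 - 3.20x.
Set SMB = MC: 249.09 - 3.20x = 3.24 + 1.02x → x* = 58.2583.
Consumer price on the demand curve at x*: 253.12 − 3.20×58.2583 = 66.6934.

P = $66.69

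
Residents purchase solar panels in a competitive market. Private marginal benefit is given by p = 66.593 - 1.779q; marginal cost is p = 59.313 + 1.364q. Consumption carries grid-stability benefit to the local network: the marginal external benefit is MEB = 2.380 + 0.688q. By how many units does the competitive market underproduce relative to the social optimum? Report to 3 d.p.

1.619 units

Market equilibrium (private): 59.313 + 1.364q = 66.593 - 1.779q → q_m = 2.3163.
Social marginal benefit = demand + MEB = 68.973 - 1.091q.
Set SMB = MC: 68.973 - 1.091q = 59.313 + 1.364q → q* = 3.9348.
Gap = |2.3163 − 3.9348| = 1.6185.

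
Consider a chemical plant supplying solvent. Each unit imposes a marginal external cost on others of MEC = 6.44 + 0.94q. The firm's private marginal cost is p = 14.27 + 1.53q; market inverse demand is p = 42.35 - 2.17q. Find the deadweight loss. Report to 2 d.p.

DWL = 19.85

Market equilibrium (private): 14.27 + 1.53q = 42.35 - 2.17q → q_m = 7.5892.
Social marginal cost = private MC + MEC = 20.71 + 2.47q.
Set SMC = demand: 20.71 + 2.47q = 42.35 - 2.17q → q* = 4.6638.
The loss is the area between SMC and demand from q* to q_m; with linear curves that's a triangle of height MEC(q_m).
DWL = ½ × 2.9254 × 13.5738 = 19.8544.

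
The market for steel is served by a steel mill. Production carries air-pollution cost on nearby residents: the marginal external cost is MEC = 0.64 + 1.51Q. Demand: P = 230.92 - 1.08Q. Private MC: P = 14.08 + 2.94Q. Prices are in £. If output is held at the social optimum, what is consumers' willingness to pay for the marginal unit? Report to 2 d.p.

P = £188.70

Social marginal cost = private MC + MEC = 14.72 + 4.45Q.
Set SMC = demand: 14.72 + 4.45Q = 230.92 - 1.08Q → Q* = 39.0958.
Consumer price on the demand curve at Q*: 230.92 − 1.08×39.0958 = 188.6965.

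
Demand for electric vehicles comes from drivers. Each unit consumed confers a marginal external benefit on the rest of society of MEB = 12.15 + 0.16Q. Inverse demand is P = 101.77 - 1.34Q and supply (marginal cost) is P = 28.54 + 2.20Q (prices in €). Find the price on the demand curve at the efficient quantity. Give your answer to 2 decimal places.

Social marginal benefit = demand + MEB = 113.92 - 1.18Q.
Set SMB = MC: 113.92 - 1.18Q = 28.54 + 2.20Q → Q* = 25.2604.
Consumer price on the demand curve at Q*: 101.77 − 1.34×25.2604 = 67.9211.

P = €67.92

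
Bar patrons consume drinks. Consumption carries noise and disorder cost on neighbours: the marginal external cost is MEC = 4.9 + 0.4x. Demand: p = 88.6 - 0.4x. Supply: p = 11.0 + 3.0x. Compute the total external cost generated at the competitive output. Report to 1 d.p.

Market equilibrium (private): 11.0 + 3.0x = 88.6 - 0.4x → x_m = 22.8235.
Total external cost = ∫₀^{x_m} (4.9 + 0.4x) dx = 4.9×22.8235 + ½×0.4×22.8235² = 216.0176.

216.0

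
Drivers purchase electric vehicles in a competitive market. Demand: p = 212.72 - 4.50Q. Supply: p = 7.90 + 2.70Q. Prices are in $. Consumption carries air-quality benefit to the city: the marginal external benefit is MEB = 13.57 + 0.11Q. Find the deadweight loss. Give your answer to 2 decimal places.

Market equilibrium (private): 7.90 + 2.70Q = 212.72 - 4.50Q → Q_m = 28.4472.
Social marginal benefit = demand + MEB = 226.29 - 4.39Q.
Set SMB = MC: 226.29 - 4.39Q = 7.90 + 2.70Q → Q* = 30.8025.
The welfare-loss triangle has base |Q_m − Q*| and height MEB(Q_m) (the vertical gap between SMB and MC is zero at Q* and MEB at Q_m).
DWL = ½ × 2.3553 × 16.6992 = 19.6658.

DWL = $19.67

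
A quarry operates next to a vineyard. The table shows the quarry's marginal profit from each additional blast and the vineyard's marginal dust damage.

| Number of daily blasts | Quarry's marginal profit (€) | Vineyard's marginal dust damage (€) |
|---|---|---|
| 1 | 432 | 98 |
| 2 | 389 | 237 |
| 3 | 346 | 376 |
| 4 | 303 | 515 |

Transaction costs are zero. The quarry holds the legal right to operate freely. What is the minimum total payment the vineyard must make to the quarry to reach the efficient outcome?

€649

Left alone the quarry would choose level 4 (marginal profit stays positive).
Efficient level: k* = 2 (marginal profit ≥ marginal dust damage through 2).
The vineyard must at least cover the quarry's forgone profit from cutting 4→2: 346 + 303 = 649.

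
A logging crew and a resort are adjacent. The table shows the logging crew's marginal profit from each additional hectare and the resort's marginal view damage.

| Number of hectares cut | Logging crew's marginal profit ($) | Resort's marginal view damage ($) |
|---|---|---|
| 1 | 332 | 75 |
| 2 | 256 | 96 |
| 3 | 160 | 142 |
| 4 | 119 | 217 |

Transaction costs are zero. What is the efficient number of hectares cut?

3

Bargaining reaches the level where marginal profit last exceeds marginal view damage.
That holds through level 3 (160 ≥ 142) but not at 4 (119 < 217).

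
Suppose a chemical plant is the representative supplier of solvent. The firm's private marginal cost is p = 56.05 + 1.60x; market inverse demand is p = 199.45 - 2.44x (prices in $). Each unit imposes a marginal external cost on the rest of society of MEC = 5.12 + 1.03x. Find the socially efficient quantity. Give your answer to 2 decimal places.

Social marginal cost = private MC + MEC = 61.17 + 2.63x.
Set SMC = demand: 61.17 + 2.63x = 199.45 - 2.44x → x* = 27.2742.

x* = 27.27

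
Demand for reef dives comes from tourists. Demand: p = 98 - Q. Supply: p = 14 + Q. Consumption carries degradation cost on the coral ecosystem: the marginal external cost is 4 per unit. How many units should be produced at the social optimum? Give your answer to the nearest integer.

Social marginal benefit = demand − MEC = 94 - Q.
Set SMB = MC: 94 - Q = 14 + Q → Q* = 40.0000.

Q* = 40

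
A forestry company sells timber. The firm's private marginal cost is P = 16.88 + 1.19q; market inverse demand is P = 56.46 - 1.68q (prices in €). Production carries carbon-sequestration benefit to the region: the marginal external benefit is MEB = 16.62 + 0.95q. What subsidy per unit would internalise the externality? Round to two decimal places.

Social marginal cost = private MC − MEB = 0.26 + 0.24q.
Set SMC = demand: 0.26 + 0.24q = 56.46 - 1.68q → q* = 29.2708.
The Pigouvian subsidy equals MEB at q*: 16.62 + 0.95×29.2708 = 44.4273.

subsidy = €44.43 per unit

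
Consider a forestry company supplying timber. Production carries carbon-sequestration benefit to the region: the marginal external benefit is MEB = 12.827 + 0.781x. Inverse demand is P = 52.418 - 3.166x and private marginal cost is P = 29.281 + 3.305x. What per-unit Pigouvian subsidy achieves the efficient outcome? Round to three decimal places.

subsidy = 17.763 per unit

Social marginal cost = private MC − MEB = 16.454 + 2.524x.
Set SMC = demand: 16.454 + 2.524x = 52.418 - 3.166x → x* = 6.3206.
The Pigouvian subsidy equals MEB at x*: 12.827 + 0.781×6.3206 = 17.7634.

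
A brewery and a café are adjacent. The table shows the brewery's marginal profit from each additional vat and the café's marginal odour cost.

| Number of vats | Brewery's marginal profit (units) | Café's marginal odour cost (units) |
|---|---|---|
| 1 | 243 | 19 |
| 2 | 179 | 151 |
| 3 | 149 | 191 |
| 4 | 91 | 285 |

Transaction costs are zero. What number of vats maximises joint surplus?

Bargaining reaches the level where marginal profit last exceeds marginal odour cost.
That holds through level 2 (179 ≥ 151) but not at 3 (149 < 191).

2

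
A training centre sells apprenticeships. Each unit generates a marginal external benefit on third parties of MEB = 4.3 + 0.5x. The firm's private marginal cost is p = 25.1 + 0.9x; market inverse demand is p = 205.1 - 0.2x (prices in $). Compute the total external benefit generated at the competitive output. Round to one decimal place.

Market equilibrium (private): 25.1 + 0.9x = 205.1 - 0.2x → x_m = 163.6364.
Total external benefit = ∫₀^{x_m} (4.3 + 0.5x) dx = 4.3×163.6364 + ½×0.5×163.6364² = 7397.8544.

$7397.9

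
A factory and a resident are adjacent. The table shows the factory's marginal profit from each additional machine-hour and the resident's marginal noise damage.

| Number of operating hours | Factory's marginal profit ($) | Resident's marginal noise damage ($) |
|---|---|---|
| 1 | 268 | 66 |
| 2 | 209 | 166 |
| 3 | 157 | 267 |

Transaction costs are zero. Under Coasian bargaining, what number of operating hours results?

Bargaining reaches the level where marginal profit last exceeds marginal noise damage.
That holds through level 2 (209 ≥ 166) but not at 3 (157 < 267).

2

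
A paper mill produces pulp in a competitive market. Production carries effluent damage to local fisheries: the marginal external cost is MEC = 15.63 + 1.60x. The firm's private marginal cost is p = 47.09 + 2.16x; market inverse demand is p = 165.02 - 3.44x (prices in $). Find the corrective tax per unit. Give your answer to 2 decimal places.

tax = $38.36 per unit

Social marginal cost = private MC + MEC = 62.72 + 3.76x.
Set SMC = demand: 62.72 + 3.76x = 165.02 - 3.44x → x* = 14.2083.
The Pigouvian tax equals MEC at x*: 15.63 + 1.60×14.2083 = 38.3633.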